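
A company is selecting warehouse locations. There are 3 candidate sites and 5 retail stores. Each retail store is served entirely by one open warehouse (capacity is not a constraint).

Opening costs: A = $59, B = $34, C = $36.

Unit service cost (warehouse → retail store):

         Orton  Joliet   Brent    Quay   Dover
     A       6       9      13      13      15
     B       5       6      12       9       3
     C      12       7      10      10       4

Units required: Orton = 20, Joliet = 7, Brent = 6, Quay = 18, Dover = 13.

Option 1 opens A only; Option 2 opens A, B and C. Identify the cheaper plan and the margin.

Option 2 is cheaper by 217.

Option 1: {A}: Orton→A 6·20=120, Joliet→A 9·7=63, Brent→A 13·6=78, Quay→A 13·18=234, Dover→A 15·13=195. Service 690; fixed 59; total 749.
Option 2: {A, B, C}: Orton→B 5·20=100, Joliet→B 6·7=42, Brent→C 10·6=60, Quay→B 9·18=162, Dover→B 3·13=39. Service 403; fixed 129; total 532.
Difference: |749 − 532| = 217.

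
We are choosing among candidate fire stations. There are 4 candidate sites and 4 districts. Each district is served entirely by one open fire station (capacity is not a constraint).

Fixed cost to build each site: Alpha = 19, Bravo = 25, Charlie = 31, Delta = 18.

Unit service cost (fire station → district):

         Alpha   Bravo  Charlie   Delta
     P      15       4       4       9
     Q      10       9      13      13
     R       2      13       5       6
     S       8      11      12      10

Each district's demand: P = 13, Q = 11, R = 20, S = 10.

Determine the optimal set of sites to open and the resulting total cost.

Open Alpha and Bravo; minimum total cost 315.

For any fixed open set, each district goes to its cheapest open site; total = fixed + service.
{Alpha, Bravo}: P→Bravo 4·13=52, Q→Bravo 9·11=99, R→Alpha 2·20=40, S→Alpha 8·10=80. Service 271; fixed 44; total 315.
{Alpha, Charlie}: P→Charlie 4·13=52, Q→Alpha 10·11=110, R→Alpha 2·20=40, S→Alpha 8·10=80. Service 282; fixed 50; total 332.
{Alpha, Bravo, Delta}: service 271 + fixed 62 = 333
{Alpha, Bravo, Charlie, Delta}: P→Bravo 4·13=52, Q→Bravo 9·11=99, R→Alpha 2·20=40, S→Alpha 8·10=80. Service 271; fixed 93; total 364.
No other subset beats 315.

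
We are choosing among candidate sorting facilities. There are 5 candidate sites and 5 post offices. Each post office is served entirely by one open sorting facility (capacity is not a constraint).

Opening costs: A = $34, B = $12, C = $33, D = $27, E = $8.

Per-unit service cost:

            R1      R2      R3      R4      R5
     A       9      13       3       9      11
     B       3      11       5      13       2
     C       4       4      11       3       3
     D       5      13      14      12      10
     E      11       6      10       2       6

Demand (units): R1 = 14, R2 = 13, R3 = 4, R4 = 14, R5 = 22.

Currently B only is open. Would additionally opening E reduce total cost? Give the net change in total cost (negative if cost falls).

Yes — net change −211 (cost falls by 211).

Current service cost with {B}: 431.
Adding E: each post office re-picks its cheapest; new service cost 212, saving 219.
Extra fixed cost: 8. Net change = 8 − 219 = -211.
(Totals: 443 → 232.)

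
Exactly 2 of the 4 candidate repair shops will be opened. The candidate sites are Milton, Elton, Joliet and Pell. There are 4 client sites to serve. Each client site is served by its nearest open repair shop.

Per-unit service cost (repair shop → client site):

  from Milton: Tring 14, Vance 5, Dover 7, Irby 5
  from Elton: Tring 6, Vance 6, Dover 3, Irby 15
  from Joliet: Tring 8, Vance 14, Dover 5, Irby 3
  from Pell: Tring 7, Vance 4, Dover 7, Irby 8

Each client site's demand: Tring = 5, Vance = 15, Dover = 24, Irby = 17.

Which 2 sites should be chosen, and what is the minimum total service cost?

With exactly 2 open, each client site uses its cheapest among the chosen.
{Elton, Joliet}: Tring→Elton 6·5=30, Vance→Elton 6·15=90, Dover→Elton 3·24=72, Irby→Joliet 3·17=51. Service cost 243.
{Milton, Elton}: service cost 262
{Joliet, Pell}: service cost 266
Among all 6 size-2 choices, {Elton, Joliet} is lowest.

Choose Elton and Joliet; total service cost 243.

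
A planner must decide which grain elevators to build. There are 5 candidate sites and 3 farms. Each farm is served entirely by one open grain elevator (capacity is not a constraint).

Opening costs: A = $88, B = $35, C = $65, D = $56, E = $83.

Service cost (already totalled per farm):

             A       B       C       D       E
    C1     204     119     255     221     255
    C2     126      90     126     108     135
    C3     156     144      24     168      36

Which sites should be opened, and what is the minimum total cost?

Open B and C; minimum total cost 333.

For any fixed open set, each farm goes to its cheapest open site; total = fixed + service.
{B, C}: C1→B 119, C2→B 90, C3→C 24. Service 233; fixed 100; total 333.
{B, E}: C1→B 119, C2→B 90, C3→E 36. Service 245; fixed 118; total 363.
{B}: service 353 + fixed 35 = 388
{A, B, C, D, E}: service 233 + fixed 327 = 560
No other subset beats 333.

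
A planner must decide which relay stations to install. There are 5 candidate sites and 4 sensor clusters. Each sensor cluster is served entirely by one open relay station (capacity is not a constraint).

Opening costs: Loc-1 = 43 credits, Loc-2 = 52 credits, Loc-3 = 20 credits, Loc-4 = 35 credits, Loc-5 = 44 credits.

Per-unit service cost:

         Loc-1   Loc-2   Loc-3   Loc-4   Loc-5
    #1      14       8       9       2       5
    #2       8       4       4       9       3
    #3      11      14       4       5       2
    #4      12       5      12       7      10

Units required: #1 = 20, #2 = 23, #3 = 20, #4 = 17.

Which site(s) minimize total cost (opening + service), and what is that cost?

For any fixed open set, each sensor cluster goes to its cheapest open site; total = fixed + service.
{Loc-4, Loc-5}: #1→Loc-4 2·20=40, #2→Loc-5 3·23=69, #3→Loc-5 2·20=40, #4→Loc-4 7·17=119. Service 268; fixed 79; total 347.
{Loc-2, Loc-4, Loc-5}: service 234 + fixed 131 = 365
{Loc-3, Loc-4, Loc-5}: service 268 + fixed 99 = 367
{Loc-1, Loc-2, Loc-3, Loc-4, Loc-5}: service 234 + fixed 194 = 428
No other subset beats 347.

Open Loc-4 and Loc-5; minimum total cost 347.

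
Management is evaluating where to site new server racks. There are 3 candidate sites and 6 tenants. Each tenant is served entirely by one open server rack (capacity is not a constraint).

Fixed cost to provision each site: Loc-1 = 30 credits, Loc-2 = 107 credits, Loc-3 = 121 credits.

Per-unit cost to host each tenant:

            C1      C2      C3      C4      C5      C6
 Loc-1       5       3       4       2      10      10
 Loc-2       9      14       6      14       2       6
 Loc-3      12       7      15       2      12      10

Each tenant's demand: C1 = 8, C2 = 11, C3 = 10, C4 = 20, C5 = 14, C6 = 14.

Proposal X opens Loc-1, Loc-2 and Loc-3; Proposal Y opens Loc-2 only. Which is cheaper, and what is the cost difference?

Proposal X: {Loc-1, Loc-2, Loc-3}: C1→Loc-1 5·8=40, C2→Loc-1 3·11=33, C3→Loc-1 4·10=40, C4→Loc-1 2·20=40, C5→Loc-2 2·14=28, C6→Loc-2 6·14=84. Service 265; fixed 258; total 523.
Proposal Y: {Loc-2}: C1→Loc-2 9·8=72, C2→Loc-2 14·11=154, C3→Loc-2 6·10=60, C4→Loc-2 14·20=280, C5→Loc-2 2·14=28, C6→Loc-2 6·14=84. Service 678; fixed 107; total 785.
Difference: |523 − 785| = 262.

Proposal X is cheaper by 262.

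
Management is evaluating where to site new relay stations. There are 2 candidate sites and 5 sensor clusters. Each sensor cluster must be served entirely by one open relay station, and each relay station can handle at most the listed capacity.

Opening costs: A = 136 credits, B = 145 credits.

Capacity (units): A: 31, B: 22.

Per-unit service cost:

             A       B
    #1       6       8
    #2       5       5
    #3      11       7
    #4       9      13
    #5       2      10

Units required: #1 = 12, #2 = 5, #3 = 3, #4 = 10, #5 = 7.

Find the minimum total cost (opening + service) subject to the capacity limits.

Minimum total cost: 503

Open {A, B}: #1→A 6·12=72, #2→B 5·5=25, #3→B 7·3=21, #4→A 9·10=90, #5→A 2·7=14.
Loads: A carries 29/31, B carries 8/22. Service 222; fixed 281; total 503.
Next best feasible plan costs 527.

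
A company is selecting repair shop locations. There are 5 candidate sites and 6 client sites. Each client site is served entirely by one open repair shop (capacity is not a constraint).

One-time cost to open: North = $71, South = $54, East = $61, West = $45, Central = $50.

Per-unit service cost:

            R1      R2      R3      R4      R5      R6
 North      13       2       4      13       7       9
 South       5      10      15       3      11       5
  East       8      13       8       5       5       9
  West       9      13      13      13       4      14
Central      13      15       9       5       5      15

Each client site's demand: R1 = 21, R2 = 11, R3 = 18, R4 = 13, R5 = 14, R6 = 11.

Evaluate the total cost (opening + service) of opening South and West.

Total cost: 698

Each client site is assigned to its cheapest site among the open ones.
{South, West}: R1→South 5·21=105, R2→South 10·11=110, R3→West 13·18=234, R4→South 3·13=39, R5→West 4·14=56, R6→South 5·11=55. Service 599; fixed 99; total 698.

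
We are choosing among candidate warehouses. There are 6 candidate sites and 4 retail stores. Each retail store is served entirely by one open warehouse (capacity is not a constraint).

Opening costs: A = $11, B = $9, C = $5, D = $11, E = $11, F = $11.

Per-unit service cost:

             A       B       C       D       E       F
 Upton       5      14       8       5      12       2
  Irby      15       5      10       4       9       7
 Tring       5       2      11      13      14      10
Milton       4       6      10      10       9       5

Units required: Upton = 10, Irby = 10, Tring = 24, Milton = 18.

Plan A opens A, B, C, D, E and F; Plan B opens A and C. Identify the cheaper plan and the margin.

Plan A: {A, B, C, D, E, F}: Upton→F 2·10=20, Irby→D 4·10=40, Tring→B 2·24=48, Milton→A 4·18=72. Service 180; fixed 58; total 238.
Plan B: {A, C}: Upton→A 5·10=50, Irby→C 10·10=100, Tring→A 5·24=120, Milton→A 4·18=72. Service 342; fixed 16; total 358.
Difference: |238 − 358| = 120.

Plan A is cheaper by 120.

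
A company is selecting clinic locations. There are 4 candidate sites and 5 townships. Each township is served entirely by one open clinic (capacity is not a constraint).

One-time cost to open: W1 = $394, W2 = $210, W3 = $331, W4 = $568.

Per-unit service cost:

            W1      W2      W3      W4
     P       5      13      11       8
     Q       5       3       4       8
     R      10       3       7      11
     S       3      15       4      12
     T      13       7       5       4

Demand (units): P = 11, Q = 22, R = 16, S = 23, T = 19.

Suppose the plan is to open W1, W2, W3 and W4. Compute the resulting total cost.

Each township is assigned to its cheapest site among the open ones.
{W1, W2, W3, W4}: P→W1 5·11=55, Q→W2 3·22=66, R→W2 3·16=48, S→W1 3·23=69, T→W4 4·19=76. Service 314; fixed 1503; total 1817.

Total cost: 1817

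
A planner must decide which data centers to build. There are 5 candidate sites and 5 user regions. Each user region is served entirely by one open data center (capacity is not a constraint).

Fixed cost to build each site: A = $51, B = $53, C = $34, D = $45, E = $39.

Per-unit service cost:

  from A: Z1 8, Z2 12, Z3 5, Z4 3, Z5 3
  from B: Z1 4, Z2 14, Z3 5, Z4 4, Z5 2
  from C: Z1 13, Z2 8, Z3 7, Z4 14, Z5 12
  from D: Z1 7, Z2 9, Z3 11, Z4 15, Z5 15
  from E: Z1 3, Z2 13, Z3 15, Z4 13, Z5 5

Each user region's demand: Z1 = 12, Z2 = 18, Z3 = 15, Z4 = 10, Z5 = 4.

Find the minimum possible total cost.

For any fixed open set, each user region goes to its cheapest open site; total = fixed + service.
{B, C}: Z1→B 4·12=48, Z2→C 8·18=144, Z3→B 5·15=75, Z4→B 4·10=40, Z5→B 2·4=8. Service 315; fixed 87; total 402.
{A, C, E}: Z1→E 3·12=36, Z2→C 8·18=144, Z3→A 5·15=75, Z4→A 3·10=30, Z5→A 3·4=12. Service 297; fixed 124; total 421.
{B, C, E}: service 303 + fixed 126 = 429
{A, B, C, D, E}: Z1→E 3·12=36, Z2→C 8·18=144, Z3→A 5·15=75, Z4→A 3·10=30, Z5→B 2·4=8. Service 293; fixed 222; total 515.
No other subset beats 402.

Minimum total cost: 402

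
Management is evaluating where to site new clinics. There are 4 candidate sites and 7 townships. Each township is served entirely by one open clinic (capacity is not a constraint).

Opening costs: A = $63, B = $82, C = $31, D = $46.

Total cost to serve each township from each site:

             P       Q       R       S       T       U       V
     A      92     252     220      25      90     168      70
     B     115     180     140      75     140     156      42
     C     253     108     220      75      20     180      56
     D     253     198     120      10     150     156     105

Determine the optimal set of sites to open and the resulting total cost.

For any fixed open set, each township goes to its cheapest open site; total = fixed + service.
{A, C, D}: P→A 92, Q→C 108, R→D 120, S→D 10, T→C 20, U→D 156, V→C 56. Service 562; fixed 140; total 702.
{B, C, D}: service 571 + fixed 159 = 730
{A, B, C}: service 583 + fixed 176 = 759
{A, B, C, D}: P→A 92, Q→C 108, R→D 120, S→D 10, T→C 20, U→B 156, V→B 42. Service 548; fixed 222; total 770.
No other subset beats 702.

Open A, C and D; minimum total cost 702.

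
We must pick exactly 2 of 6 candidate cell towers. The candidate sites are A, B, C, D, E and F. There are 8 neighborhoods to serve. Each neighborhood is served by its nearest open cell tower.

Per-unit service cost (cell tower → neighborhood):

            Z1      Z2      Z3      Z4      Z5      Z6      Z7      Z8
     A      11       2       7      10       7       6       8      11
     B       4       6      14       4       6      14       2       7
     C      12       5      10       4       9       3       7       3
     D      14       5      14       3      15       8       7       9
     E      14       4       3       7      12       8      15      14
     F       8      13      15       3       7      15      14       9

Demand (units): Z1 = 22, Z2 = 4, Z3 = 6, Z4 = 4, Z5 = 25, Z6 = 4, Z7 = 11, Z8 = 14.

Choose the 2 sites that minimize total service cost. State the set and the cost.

With exactly 2 open, each neighborhood uses its cheapest among the chosen.
{B, C}: Z1→B 4·22=88, Z2→C 5·4=20, Z3→C 10·6=60, Z4→B 4·4=16, Z5→B 6·25=150, Z6→C 3·4=12, Z7→B 2·11=22, Z8→C 3·14=42. Service cost 410.
{B, E}: service cost 440
{A, B}: service cost 448
Among all 15 size-2 choices, {B, C} is lowest.

Choose B and C; total service cost 410.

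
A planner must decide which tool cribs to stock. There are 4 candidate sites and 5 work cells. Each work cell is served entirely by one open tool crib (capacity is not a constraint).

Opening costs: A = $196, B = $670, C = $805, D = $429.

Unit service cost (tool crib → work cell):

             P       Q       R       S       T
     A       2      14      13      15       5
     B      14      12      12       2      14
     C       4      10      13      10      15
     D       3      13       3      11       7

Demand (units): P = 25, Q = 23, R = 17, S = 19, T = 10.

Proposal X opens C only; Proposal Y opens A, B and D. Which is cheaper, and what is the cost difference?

Proposal X: {C}: P→C 4·25=100, Q→C 10·23=230, R→C 13·17=221, S→C 10·19=190, T→C 15·10=150. Service 891; fixed 805; total 1696.
Proposal Y: {A, B, D}: P→A 2·25=50, Q→B 12·23=276, R→D 3·17=51, S→B 2·19=38, T→A 5·10=50. Service 465; fixed 1295; total 1760.
Difference: |1696 − 1760| = 64.

Proposal X is cheaper by 64.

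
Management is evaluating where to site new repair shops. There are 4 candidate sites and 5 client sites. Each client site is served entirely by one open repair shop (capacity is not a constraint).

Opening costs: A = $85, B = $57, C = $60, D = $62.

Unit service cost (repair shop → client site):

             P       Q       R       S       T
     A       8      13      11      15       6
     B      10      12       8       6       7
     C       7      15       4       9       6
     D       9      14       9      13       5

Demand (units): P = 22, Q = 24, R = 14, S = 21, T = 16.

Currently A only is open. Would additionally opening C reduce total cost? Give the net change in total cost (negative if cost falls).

Current service cost with {A}: 1053.
Adding C: each client site re-picks its cheapest; new service cost 807, saving 246.
Extra fixed cost: 60. Net change = 60 − 246 = -186.
(Totals: 1138 → 952.)

Yes — net change −186 (cost falls by 186).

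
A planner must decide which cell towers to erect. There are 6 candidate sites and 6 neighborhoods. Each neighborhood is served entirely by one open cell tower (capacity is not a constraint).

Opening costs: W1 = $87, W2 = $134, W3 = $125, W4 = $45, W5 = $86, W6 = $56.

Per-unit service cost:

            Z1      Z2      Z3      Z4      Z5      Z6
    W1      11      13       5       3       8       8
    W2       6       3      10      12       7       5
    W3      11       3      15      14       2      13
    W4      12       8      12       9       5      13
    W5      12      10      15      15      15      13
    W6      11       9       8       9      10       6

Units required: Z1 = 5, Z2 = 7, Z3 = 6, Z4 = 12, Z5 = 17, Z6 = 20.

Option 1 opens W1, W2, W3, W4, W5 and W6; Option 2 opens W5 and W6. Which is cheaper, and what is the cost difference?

Option 2 is cheaper by 78.

Option 1: {W1, W2, W3, W4, W5, W6}: Z1→W2 6·5=30, Z2→W2 3·7=21, Z3→W1 5·6=30, Z4→W1 3·12=36, Z5→W3 2·17=34, Z6→W2 5·20=100. Service 251; fixed 533; total 784.
Option 2: {W5, W6}: Z1→W6 11·5=55, Z2→W6 9·7=63, Z3→W6 8·6=48, Z4→W6 9·12=108, Z5→W6 10·17=170, Z6→W6 6·20=120. Service 564; fixed 142; total 706.
Difference: |784 − 706| = 78.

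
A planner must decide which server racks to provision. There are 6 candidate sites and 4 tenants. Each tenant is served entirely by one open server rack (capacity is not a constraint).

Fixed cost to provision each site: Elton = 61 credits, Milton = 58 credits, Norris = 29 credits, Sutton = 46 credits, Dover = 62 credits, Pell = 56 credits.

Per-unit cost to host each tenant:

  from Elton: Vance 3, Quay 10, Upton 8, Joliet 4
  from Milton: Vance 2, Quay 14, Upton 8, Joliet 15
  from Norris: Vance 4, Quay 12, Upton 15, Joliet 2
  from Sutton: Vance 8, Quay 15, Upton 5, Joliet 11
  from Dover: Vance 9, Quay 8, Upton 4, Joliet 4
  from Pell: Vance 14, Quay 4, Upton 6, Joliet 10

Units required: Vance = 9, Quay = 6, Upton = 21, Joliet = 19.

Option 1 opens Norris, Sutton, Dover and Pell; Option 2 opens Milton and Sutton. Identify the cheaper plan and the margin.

Option 1 is cheaper by 145.

Option 1: {Norris, Sutton, Dover, Pell}: Vance→Norris 4·9=36, Quay→Pell 4·6=24, Upton→Dover 4·21=84, Joliet→Norris 2·19=38. Service 182; fixed 193; total 375.
Option 2: {Milton, Sutton}: Vance→Milton 2·9=18, Quay→Milton 14·6=84, Upton→Sutton 5·21=105, Joliet→Sutton 11·19=209. Service 416; fixed 104; total 520.
Difference: |375 − 520| = 145.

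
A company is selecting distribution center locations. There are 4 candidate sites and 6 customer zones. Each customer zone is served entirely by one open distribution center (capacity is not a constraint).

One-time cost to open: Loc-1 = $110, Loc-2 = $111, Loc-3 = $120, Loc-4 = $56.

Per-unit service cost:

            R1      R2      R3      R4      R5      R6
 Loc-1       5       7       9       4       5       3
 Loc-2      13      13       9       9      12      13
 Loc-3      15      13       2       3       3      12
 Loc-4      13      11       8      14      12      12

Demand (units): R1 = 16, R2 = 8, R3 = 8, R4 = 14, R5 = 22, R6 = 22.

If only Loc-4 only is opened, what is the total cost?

Total cost: 1140

Each customer zone is assigned to its cheapest site among the open ones.
{Loc-4}: R1→Loc-4 13·16=208, R2→Loc-4 11·8=88, R3→Loc-4 8·8=64, R4→Loc-4 14·14=196, R5→Loc-4 12·22=264, R6→Loc-4 12·22=264. Service 1084; fixed 56; total 1140.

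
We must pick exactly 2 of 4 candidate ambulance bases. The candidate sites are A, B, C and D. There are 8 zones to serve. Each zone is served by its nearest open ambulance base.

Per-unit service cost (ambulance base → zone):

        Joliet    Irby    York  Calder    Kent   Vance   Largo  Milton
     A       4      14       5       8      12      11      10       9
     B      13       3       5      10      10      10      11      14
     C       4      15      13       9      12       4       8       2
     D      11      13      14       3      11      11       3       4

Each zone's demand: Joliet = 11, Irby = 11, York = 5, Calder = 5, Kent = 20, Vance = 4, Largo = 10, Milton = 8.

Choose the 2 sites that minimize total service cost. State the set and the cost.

With exactly 2 open, each zone uses its cheapest among the chosen.
{B, C}: Joliet→C 4·11=44, Irby→B 3·11=33, York→B 5·5=25, Calder→C 9·5=45, Kent→B 10·20=200, Vance→C 4·4=16, Largo→C 8·10=80, Milton→C 2·8=16. Service cost 459.
{B, D}: service cost 496
{C, D}: service cost 549
Among all 6 size-2 choices, {B, C} is lowest.

Choose B and C; total service cost 459.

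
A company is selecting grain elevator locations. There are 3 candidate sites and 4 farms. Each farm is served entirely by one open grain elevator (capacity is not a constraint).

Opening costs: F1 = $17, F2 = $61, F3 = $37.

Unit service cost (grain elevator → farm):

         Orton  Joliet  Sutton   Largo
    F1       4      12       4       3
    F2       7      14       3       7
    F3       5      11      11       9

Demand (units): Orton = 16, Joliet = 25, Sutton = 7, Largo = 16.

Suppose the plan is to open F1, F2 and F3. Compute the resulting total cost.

Each farm is assigned to its cheapest site among the open ones.
{F1, F2, F3}: Orton→F1 4·16=64, Joliet→F3 11·25=275, Sutton→F2 3·7=21, Largo→F1 3·16=48. Service 408; fixed 115; total 523.

Total cost: 523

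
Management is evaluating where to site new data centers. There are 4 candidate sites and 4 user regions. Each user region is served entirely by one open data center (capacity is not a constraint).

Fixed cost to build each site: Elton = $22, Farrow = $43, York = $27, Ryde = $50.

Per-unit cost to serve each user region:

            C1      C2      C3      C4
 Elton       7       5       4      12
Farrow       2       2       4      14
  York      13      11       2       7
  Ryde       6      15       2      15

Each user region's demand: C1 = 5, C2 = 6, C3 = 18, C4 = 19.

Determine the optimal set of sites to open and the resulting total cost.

For any fixed open set, each user region goes to its cheapest open site; total = fixed + service.
{Farrow, York}: C1→Farrow 2·5=10, C2→Farrow 2·6=12, C3→York 2·18=36, C4→York 7·19=133. Service 191; fixed 70; total 261.
{Elton, Farrow, York}: service 191 + fixed 92 = 283
{Elton, York}: service 234 + fixed 49 = 283
{Elton, Farrow, York, Ryde}: service 191 + fixed 142 = 333
No other subset beats 261.

Open Farrow and York; minimum total cost 261.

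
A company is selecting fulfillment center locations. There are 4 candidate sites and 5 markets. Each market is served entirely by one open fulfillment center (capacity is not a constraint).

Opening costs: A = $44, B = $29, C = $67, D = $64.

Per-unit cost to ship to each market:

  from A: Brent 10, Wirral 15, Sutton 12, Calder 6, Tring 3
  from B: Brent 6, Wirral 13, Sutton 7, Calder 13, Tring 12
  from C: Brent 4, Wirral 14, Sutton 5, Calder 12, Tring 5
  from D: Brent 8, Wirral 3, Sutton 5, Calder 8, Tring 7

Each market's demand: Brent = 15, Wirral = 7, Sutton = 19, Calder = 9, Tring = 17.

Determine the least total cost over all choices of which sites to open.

For any fixed open set, each market goes to its cheapest open site; total = fixed + service.
{A, B, D}: Brent→B 6·15=90, Wirral→D 3·7=21, Sutton→D 5·19=95, Calder→A 6·9=54, Tring→A 3·17=51. Service 311; fixed 137; total 448.
{A, D}: Brent→D 8·15=120, Wirral→D 3·7=21, Sutton→D 5·19=95, Calder→A 6·9=54, Tring→A 3·17=51. Service 341; fixed 108; total 449.
{A, C, D}: service 281 + fixed 175 = 456
{A, B, C, D}: Brent→C 4·15=60, Wirral→D 3·7=21, Sutton→C 5·19=95, Calder→A 6·9=54, Tring→A 3·17=51. Service 281; fixed 204; total 485.
No other subset beats 448.

Minimum total cost: 448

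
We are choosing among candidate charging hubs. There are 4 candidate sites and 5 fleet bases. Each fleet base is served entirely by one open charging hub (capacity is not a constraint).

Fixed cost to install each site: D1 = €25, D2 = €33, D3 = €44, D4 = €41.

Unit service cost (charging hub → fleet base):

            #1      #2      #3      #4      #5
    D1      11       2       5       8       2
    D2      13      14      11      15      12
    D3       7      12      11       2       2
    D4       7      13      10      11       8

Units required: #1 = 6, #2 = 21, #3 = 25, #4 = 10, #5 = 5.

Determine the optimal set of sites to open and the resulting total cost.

For any fixed open set, each fleet base goes to its cheapest open site; total = fixed + service.
{D1, D3}: #1→D3 7·6=42, #2→D1 2·21=42, #3→D1 5·25=125, #4→D3 2·10=20, #5→D1 2·5=10. Service 239; fixed 69; total 308.
{D1, D2, D3}: service 239 + fixed 102 = 341
{D1}: service 323 + fixed 25 = 348
{D1, D2, D3, D4}: service 239 + fixed 143 = 382
(All 15 nonempty subsets were checked; D1 and D3 is lowest.)

Open D1 and D3; minimum total cost 308.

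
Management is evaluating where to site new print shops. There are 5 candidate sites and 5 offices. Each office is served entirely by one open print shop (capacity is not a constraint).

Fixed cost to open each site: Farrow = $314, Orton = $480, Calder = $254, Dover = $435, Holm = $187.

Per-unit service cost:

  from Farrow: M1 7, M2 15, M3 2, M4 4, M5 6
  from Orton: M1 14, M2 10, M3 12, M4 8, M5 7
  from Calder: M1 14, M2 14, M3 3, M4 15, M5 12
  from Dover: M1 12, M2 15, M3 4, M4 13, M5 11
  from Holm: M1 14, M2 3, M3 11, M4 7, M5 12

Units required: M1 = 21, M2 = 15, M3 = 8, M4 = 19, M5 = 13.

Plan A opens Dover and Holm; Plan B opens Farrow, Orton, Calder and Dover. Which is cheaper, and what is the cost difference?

Plan A: {Dover, Holm}: M1→Dover 12·21=252, M2→Holm 3·15=45, M3→Dover 4·8=32, M4→Holm 7·19=133, M5→Dover 11·13=143. Service 605; fixed 622; total 1227.
Plan B: {Farrow, Orton, Calder, Dover}: M1→Farrow 7·21=147, M2→Orton 10·15=150, M3→Farrow 2·8=16, M4→Farrow 4·19=76, M5→Farrow 6·13=78. Service 467; fixed 1483; total 1950.
Difference: |1227 − 1950| = 723.

Plan A is cheaper by 723.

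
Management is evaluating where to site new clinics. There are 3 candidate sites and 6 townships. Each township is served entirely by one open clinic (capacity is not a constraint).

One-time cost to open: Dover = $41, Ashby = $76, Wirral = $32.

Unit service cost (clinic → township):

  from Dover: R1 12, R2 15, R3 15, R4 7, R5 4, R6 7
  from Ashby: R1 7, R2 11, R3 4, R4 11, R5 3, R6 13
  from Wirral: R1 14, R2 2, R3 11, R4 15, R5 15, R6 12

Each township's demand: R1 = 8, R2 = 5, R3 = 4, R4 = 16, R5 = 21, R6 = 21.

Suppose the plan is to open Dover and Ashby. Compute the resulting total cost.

Each township is assigned to its cheapest site among the open ones.
{Dover, Ashby}: R1→Ashby 7·8=56, R2→Ashby 11·5=55, R3→Ashby 4·4=16, R4→Dover 7·16=112, R5→Ashby 3·21=63, R6→Dover 7·21=147. Service 449; fixed 117; total 566.

Total cost: 566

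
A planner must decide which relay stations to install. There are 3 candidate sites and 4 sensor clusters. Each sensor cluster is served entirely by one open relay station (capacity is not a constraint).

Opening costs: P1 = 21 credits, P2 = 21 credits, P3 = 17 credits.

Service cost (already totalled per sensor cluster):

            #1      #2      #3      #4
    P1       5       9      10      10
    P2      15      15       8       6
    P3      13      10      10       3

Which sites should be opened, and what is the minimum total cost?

Open P3 only; minimum total cost 53.

For any fixed open set, each sensor cluster goes to its cheapest open site; total = fixed + service.
{P3}: #1→P3 13, #2→P3 10, #3→P3 10, #4→P3 3. Service 36; fixed 17; total 53.
{P1}: service 34 + fixed 21 = 55
{P1, P3}: service 27 + fixed 38 = 65
{P1, P2, P3}: service 25 + fixed 59 = 84
No other subset beats 53.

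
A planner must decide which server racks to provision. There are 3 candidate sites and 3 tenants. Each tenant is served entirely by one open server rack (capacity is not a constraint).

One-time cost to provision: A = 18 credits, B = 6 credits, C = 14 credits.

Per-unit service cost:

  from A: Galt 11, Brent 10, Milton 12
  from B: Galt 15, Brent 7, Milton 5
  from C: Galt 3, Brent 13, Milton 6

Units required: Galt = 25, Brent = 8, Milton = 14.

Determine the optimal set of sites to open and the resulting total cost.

For any fixed open set, each tenant goes to its cheapest open site; total = fixed + service.
{B, C}: Galt→C 3·25=75, Brent→B 7·8=56, Milton→B 5·14=70. Service 201; fixed 20; total 221.
{A, B, C}: service 201 + fixed 38 = 239
{A, C}: service 239 + fixed 32 = 271
{B}: Galt→B 15·25=375, Brent→B 7·8=56, Milton→B 5·14=70. Service 501; fixed 6; total 507.
(All 7 nonempty subsets were checked; B and C is lowest.)

Open B and C; minimum total cost 221.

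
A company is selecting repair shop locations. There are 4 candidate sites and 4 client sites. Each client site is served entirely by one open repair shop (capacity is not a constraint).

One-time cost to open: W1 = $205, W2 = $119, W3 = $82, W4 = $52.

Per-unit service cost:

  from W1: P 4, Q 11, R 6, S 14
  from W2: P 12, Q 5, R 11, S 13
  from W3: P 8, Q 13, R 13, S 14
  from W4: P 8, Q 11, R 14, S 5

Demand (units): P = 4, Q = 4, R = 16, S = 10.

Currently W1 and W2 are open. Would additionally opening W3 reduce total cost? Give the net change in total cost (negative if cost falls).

No — net change +82 (cost rises by 82).

Current service cost with {W1, W2}: 262.
Adding W3: each client site re-picks its cheapest; new service cost 262, saving 0.
Extra fixed cost: 82. Net change = 82 − 0 = 82.
(Totals: 586 → 668.)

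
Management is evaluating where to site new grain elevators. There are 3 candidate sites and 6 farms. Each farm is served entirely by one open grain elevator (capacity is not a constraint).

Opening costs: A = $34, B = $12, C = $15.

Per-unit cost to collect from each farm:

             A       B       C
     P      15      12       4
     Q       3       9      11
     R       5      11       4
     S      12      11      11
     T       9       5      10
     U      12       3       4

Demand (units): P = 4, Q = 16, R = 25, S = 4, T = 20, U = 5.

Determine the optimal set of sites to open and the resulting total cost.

For any fixed open set, each farm goes to its cheapest open site; total = fixed + service.
{A, B, C}: P→C 4·4=16, Q→A 3·16=48, R→C 4·25=100, S→B 11·4=44, T→B 5·20=100, U→B 3·5=15. Service 323; fixed 61; total 384.
{A, B}: P→B 12·4=48, Q→A 3·16=48, R→A 5·25=125, S→B 11·4=44, T→B 5·20=100, U→B 3·5=15. Service 380; fixed 46; total 426.
{B, C}: P→C 4·4=16, Q→B 9·16=144, R→C 4·25=100, S→B 11·4=44, T→B 5·20=100, U→B 3·5=15. Service 419; fixed 27; total 446.
{B}: service 626 + fixed 12 = 638
(All 7 nonempty subsets were checked; A, B and C is lowest.)

Open A, B and C; minimum total cost 384.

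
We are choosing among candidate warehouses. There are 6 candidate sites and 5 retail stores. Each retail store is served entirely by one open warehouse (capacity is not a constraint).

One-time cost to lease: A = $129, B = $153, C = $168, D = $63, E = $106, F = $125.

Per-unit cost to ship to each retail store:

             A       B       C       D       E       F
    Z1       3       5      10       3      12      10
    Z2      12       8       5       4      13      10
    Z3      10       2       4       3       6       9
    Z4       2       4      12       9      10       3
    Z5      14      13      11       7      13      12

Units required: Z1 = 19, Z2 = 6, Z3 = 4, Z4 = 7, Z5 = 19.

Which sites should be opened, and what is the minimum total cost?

For any fixed open set, each retail store goes to its cheapest open site; total = fixed + service.
{D}: Z1→D 3·19=57, Z2→D 4·6=24, Z3→D 3·4=12, Z4→D 9·7=63, Z5→D 7·19=133. Service 289; fixed 63; total 352.
{A, D}: service 240 + fixed 192 = 432
{D, F}: service 247 + fixed 188 = 435
{A, B, C, D, E, F}: service 236 + fixed 744 = 980
No other subset beats 352.

Open D only; minimum total cost 352.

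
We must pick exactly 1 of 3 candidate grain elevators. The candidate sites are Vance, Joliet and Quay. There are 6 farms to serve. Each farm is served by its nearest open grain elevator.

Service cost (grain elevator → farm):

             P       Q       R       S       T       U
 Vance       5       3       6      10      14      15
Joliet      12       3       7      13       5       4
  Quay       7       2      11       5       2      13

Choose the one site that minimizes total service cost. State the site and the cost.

Choose Quay only; total service cost 40.

With exactly 1 open, each farm uses its cheapest among the chosen.
{Quay}: P→Quay 7, Q→Quay 2, R→Quay 11, S→Quay 5, T→Quay 2, U→Quay 13. Service cost 40.
{Joliet}: service cost 44
{Vance}: service cost 53
Among all 3 size-1 choices, {Quay} is lowest.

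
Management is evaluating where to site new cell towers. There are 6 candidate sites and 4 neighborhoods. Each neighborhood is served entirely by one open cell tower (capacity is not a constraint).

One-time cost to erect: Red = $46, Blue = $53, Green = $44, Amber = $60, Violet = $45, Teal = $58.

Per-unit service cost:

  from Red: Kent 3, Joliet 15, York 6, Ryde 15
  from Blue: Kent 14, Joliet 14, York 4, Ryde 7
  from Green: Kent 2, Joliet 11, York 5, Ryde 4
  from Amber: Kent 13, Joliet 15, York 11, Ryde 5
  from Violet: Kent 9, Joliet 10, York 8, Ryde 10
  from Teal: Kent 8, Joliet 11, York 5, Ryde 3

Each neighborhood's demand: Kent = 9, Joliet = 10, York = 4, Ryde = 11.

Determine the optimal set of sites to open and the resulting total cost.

Open Green only; minimum total cost 236.

For any fixed open set, each neighborhood goes to its cheapest open site; total = fixed + service.
{Green}: Kent→Green 2·9=18, Joliet→Green 11·10=110, York→Green 5·4=20, Ryde→Green 4·11=44. Service 192; fixed 44; total 236.
{Green, Violet}: service 182 + fixed 89 = 271
{Red, Green}: service 192 + fixed 90 = 282
{Red, Blue, Green, Amber, Violet, Teal}: service 167 + fixed 306 = 473
No other subset beats 236.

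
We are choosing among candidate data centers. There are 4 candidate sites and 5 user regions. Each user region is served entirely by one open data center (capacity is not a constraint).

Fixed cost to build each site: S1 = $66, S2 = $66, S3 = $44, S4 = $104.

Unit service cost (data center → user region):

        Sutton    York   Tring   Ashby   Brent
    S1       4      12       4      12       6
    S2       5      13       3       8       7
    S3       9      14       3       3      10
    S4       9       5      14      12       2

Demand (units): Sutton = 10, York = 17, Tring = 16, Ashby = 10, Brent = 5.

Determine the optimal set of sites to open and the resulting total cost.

For any fixed open set, each user region goes to its cheapest open site; total = fixed + service.
{S3, S4}: Sutton→S3 9·10=90, York→S4 5·17=85, Tring→S3 3·16=48, Ashby→S3 3·10=30, Brent→S4 2·5=10. Service 263; fixed 148; total 411.
{S1, S3, S4}: Sutton→S1 4·10=40, York→S4 5·17=85, Tring→S3 3·16=48, Ashby→S3 3·10=30, Brent→S4 2·5=10. Service 213; fixed 214; total 427.
{S2, S3, S4}: service 223 + fixed 214 = 437
{S1, S2, S3, S4}: service 213 + fixed 280 = 493
No other subset beats 411.

Open S3 and S4; minimum total cost 411.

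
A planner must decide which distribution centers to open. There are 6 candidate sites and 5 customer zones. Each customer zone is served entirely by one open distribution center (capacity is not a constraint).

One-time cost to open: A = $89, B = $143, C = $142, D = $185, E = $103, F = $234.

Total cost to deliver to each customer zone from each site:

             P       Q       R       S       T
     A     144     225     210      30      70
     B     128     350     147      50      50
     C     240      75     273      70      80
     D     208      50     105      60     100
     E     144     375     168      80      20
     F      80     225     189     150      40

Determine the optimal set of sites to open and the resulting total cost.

For any fixed open set, each customer zone goes to its cheapest open site; total = fixed + service.
{D, E}: P→E 144, Q→D 50, R→D 105, S→D 60, T→E 20. Service 379; fixed 288; total 667.
{A, D}: P→A 144, Q→D 50, R→D 105, S→A 30, T→A 70. Service 399; fixed 274; total 673.
{D}: service 523 + fixed 185 = 708
{A, B, C, D, E, F}: P→F 80, Q→D 50, R→D 105, S→A 30, T→E 20. Service 285; fixed 896; total 1181.
No other subset beats 667.

Open D and E; minimum total cost 667.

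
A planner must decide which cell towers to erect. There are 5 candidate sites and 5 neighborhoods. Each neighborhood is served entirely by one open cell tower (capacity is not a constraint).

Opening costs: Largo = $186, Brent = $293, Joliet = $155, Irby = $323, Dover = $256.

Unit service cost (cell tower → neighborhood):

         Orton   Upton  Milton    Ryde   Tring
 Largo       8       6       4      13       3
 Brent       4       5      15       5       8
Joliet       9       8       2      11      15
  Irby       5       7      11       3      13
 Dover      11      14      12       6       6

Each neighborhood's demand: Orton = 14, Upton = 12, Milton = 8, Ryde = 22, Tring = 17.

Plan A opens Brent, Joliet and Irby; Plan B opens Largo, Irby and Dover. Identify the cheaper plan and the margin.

Plan A: {Brent, Joliet, Irby}: Orton→Brent 4·14=56, Upton→Brent 5·12=60, Milton→Joliet 2·8=16, Ryde→Irby 3·22=66, Tring→Brent 8·17=136. Service 334; fixed 771; total 1105.
Plan B: {Largo, Irby, Dover}: Orton→Irby 5·14=70, Upton→Largo 6·12=72, Milton→Largo 4·8=32, Ryde→Irby 3·22=66, Tring→Largo 3·17=51. Service 291; fixed 765; total 1056.
Difference: |1105 − 1056| = 49.

Plan B is cheaper by 49.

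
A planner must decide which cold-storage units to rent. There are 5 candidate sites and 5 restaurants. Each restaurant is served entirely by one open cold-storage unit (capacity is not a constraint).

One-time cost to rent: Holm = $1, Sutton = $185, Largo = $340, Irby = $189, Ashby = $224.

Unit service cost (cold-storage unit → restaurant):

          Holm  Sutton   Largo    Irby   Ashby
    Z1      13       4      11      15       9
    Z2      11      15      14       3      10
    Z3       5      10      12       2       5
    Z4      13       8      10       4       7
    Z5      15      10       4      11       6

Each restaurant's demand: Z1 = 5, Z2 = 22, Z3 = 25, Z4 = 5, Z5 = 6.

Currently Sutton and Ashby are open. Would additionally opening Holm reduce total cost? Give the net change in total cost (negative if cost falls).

No — net change +1 (cost rises by 1).

Current service cost with {Sutton, Ashby}: 436.
Adding Holm: each restaurant re-picks its cheapest; new service cost 436, saving 0.
Extra fixed cost: 1. Net change = 1 − 0 = 1.
(Totals: 845 → 846.)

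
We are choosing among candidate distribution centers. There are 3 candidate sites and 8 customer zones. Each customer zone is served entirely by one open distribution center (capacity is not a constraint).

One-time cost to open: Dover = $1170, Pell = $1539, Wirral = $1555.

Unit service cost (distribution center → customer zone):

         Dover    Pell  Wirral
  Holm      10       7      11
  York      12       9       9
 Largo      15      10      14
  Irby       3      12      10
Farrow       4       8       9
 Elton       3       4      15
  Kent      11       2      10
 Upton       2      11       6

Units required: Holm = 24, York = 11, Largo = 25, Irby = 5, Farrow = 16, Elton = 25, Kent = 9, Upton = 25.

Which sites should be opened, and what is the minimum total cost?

For any fixed open set, each customer zone goes to its cheapest open site; total = fixed + service.
{Dover}: Holm→Dover 10·24=240, York→Dover 12·11=132, Largo→Dover 15·25=375, Irby→Dover 3·5=15, Farrow→Dover 4·16=64, Elton→Dover 3·25=75, Kent→Dover 11·9=99, Upton→Dover 2·25=50. Service 1050; fixed 1170; total 2220.
{Pell}: Holm→Pell 7·24=168, York→Pell 9·11=99, Largo→Pell 10·25=250, Irby→Pell 12·5=60, Farrow→Pell 8·16=128, Elton→Pell 4·25=100, Kent→Pell 2·9=18, Upton→Pell 11·25=275. Service 1098; fixed 1539; total 2637.
{Wirral}: service 1522 + fixed 1555 = 3077
{Dover, Pell, Wirral}: service 739 + fixed 4264 = 5003
No other subset beats 2220.

Open Dover only; minimum total cost 2220.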